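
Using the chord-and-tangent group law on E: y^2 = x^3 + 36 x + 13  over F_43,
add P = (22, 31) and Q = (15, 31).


P != Q, so use the chord formula.
s = (y2 - y1) / (x2 - x1) = (0) / (36) mod 43 = 0
x3 = s^2 - x1 - x2 mod 43 = 0^2 - 22 - 15 = 6
y3 = s (x1 - x3) - y1 mod 43 = 0 * (22 - 6) - 31 = 12

P + Q = (6, 12)


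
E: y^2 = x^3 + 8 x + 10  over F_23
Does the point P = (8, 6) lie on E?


Check whether y^2 = x^3 + 8 x + 10 (mod 23) for (x, y) = (8, 6).
LHS: y^2 = 6^2 mod 23 = 13
RHS: x^3 + 8 x + 10 = 8^3 + 8*8 + 10 mod 23 = 11
LHS != RHS

No, not on the curve


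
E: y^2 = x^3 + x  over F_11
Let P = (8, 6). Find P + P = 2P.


Doubling: s = (3 x1^2 + a) / (2 y1)
s = (3*8^2 + 1) / (2*6) mod 11 = 6
x3 = s^2 - 2 x1 mod 11 = 6^2 - 2*8 = 9
y3 = s (x1 - x3) - y1 mod 11 = 6 * (8 - 9) - 6 = 10

2P = (9, 10)


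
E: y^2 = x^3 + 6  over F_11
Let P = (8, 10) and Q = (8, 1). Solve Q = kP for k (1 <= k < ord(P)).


Enumerate multiples of P until we hit Q = (8, 1):
  1P = (8, 10)
  2P = (4, 2)
  3P = (3, 0)
  4P = (4, 9)
  5P = (8, 1)
Match found at i = 5.

k = 5


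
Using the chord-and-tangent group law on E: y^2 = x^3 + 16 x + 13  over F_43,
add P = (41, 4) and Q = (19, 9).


P != Q, so use the chord formula.
s = (y2 - y1) / (x2 - x1) = (5) / (21) mod 43 = 33
x3 = s^2 - x1 - x2 mod 43 = 33^2 - 41 - 19 = 40
y3 = s (x1 - x3) - y1 mod 43 = 33 * (41 - 40) - 4 = 29

P + Q = (40, 29)


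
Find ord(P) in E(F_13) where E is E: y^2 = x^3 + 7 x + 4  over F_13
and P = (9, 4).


Compute successive multiples of P until we hit O:
  1P = (9, 4)
  2P = (12, 3)
  3P = (8, 0)
  4P = (12, 10)
  5P = (9, 9)
  6P = O

ord(P) = 6


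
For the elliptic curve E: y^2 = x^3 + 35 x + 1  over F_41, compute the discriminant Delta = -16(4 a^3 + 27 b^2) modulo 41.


4 a^3 + 27 b^2 = 4*35^3 + 27*1^2 = 171500 + 27 = 171527
Delta = -16 * (171527) = -2744432
Delta mod 41 = 26

Delta = 26 (mod 41)


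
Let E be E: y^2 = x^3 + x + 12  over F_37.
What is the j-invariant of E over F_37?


Delta = -16(4 a^3 + 27 b^2) mod 37 = 36
-1728 * (4 a)^3 = -1728 * (4*1)^3 mod 37 = 1
j = 1 * 36^(-1) mod 37 = 36

j = 36 (mod 37)


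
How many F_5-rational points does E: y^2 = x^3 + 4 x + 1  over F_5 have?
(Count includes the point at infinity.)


For each x in F_5, count y with y^2 = x^3 + 4 x + 1 mod 5:
  x = 0: RHS = 1, y in [1, 4]  -> 2 point(s)
  x = 1: RHS = 1, y in [1, 4]  -> 2 point(s)
  x = 3: RHS = 0, y in [0]  -> 1 point(s)
  x = 4: RHS = 1, y in [1, 4]  -> 2 point(s)
Affine points: 7. Add the point at infinity: total = 8.

#E(F_5) = 8


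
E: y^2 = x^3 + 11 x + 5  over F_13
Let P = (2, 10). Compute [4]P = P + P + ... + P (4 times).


k = 4 = 100_2 (binary, LSB first: 001)
Double-and-add from P = (2, 10):
  bit 0 = 0: acc unchanged = O
  bit 1 = 0: acc unchanged = O
  bit 2 = 1: acc = O + (2, 3) = (2, 3)

4P = (2, 3)


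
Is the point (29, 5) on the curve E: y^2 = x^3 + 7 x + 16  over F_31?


Check whether y^2 = x^3 + 7 x + 16 (mod 31) for (x, y) = (29, 5).
LHS: y^2 = 5^2 mod 31 = 25
RHS: x^3 + 7 x + 16 = 29^3 + 7*29 + 16 mod 31 = 25
LHS = RHS

Yes, on the curve


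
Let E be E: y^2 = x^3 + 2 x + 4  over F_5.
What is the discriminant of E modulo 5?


4 a^3 + 27 b^2 = 4*2^3 + 27*4^2 = 32 + 432 = 464
Delta = -16 * (464) = -7424
Delta mod 5 = 1

Delta = 1 (mod 5)


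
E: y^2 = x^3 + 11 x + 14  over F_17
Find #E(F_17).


For each x in F_17, count y with y^2 = x^3 + 11 x + 14 mod 17:
  x = 1: RHS = 9, y in [3, 14]  -> 2 point(s)
  x = 7: RHS = 9, y in [3, 14]  -> 2 point(s)
  x = 8: RHS = 2, y in [6, 11]  -> 2 point(s)
  x = 9: RHS = 9, y in [3, 14]  -> 2 point(s)
  x = 10: RHS = 2, y in [6, 11]  -> 2 point(s)
  x = 11: RHS = 4, y in [2, 15]  -> 2 point(s)
  x = 12: RHS = 4, y in [2, 15]  -> 2 point(s)
  x = 13: RHS = 8, y in [5, 12]  -> 2 point(s)
  x = 15: RHS = 1, y in [1, 16]  -> 2 point(s)
  x = 16: RHS = 2, y in [6, 11]  -> 2 point(s)
Affine points: 20. Add the point at infinity: total = 21.

#E(F_17) = 21


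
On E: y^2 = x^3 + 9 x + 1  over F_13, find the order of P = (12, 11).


Compute successive multiples of P until we hit O:
  1P = (12, 11)
  2P = (11, 12)
  3P = (4, 7)
  4P = (7, 11)
  5P = (7, 2)
  6P = (4, 6)
  7P = (11, 1)
  8P = (12, 2)
  ... (continuing to 9P)
  9P = O

ord(P) = 9


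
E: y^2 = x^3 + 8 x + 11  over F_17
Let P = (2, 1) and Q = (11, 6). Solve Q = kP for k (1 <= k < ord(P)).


Enumerate multiples of P until we hit Q = (11, 6):
  1P = (2, 1)
  2P = (11, 11)
  3P = (13, 0)
  4P = (11, 6)
Match found at i = 4.

k = 4


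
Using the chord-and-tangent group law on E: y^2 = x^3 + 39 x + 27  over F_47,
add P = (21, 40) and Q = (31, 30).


P != Q, so use the chord formula.
s = (y2 - y1) / (x2 - x1) = (37) / (10) mod 47 = 46
x3 = s^2 - x1 - x2 mod 47 = 46^2 - 21 - 31 = 43
y3 = s (x1 - x3) - y1 mod 47 = 46 * (21 - 43) - 40 = 29

P + Q = (43, 29)


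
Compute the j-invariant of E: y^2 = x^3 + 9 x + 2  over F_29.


Delta = -16(4 a^3 + 27 b^2) mod 29 = 17
-1728 * (4 a)^3 = -1728 * (4*9)^3 mod 29 = 27
j = 27 * 17^(-1) mod 29 = 5

j = 5 (mod 29)


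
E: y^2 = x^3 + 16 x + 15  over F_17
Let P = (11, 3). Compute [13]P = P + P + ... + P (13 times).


k = 13 = 1101_2 (binary, LSB first: 1011)
Double-and-add from P = (11, 3):
  bit 0 = 1: acc = O + (11, 3) = (11, 3)
  bit 1 = 0: acc unchanged = (11, 3)
  bit 2 = 1: acc = (11, 3) + (10, 6) = (5, 13)
  bit 3 = 1: acc = (5, 13) + (1, 10) = (2, 2)

13P = (2, 2)


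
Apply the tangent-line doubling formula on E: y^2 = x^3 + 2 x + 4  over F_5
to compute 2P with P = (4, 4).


Doubling: s = (3 x1^2 + a) / (2 y1)
s = (3*4^2 + 2) / (2*4) mod 5 = 0
x3 = s^2 - 2 x1 mod 5 = 0^2 - 2*4 = 2
y3 = s (x1 - x3) - y1 mod 5 = 0 * (4 - 2) - 4 = 1

2P = (2, 1)


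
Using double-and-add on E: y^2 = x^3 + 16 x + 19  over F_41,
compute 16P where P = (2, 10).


k = 16 = 10000_2 (binary, LSB first: 00001)
Double-and-add from P = (2, 10):
  bit 0 = 0: acc unchanged = O
  bit 1 = 0: acc unchanged = O
  bit 2 = 0: acc unchanged = O
  bit 3 = 0: acc unchanged = O
  bit 4 = 1: acc = O + (23, 7) = (23, 7)

16P = (23, 7)


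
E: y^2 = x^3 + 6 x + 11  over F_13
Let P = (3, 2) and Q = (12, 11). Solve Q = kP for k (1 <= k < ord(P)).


Enumerate multiples of P until we hit Q = (12, 11):
  1P = (3, 2)
  2P = (6, 9)
  3P = (8, 8)
  4P = (5, 6)
  5P = (9, 12)
  6P = (11, 2)
  7P = (12, 11)
Match found at i = 7.

k = 7


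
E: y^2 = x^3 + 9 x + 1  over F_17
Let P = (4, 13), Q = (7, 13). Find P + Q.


P != Q, so use the chord formula.
s = (y2 - y1) / (x2 - x1) = (0) / (3) mod 17 = 0
x3 = s^2 - x1 - x2 mod 17 = 0^2 - 4 - 7 = 6
y3 = s (x1 - x3) - y1 mod 17 = 0 * (4 - 6) - 13 = 4

P + Q = (6, 4)


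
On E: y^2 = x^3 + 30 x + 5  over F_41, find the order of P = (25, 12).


Compute successive multiples of P until we hit O:
  1P = (25, 12)
  2P = (28, 1)
  3P = (6, 14)
  4P = (30, 36)
  5P = (32, 20)
  6P = (33, 14)
  7P = (1, 35)
  8P = (13, 38)
  ... (continuing to 39P)
  39P = O

ord(P) = 39


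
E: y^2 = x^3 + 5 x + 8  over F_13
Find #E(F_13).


For each x in F_13, count y with y^2 = x^3 + 5 x + 8 mod 13:
  x = 1: RHS = 1, y in [1, 12]  -> 2 point(s)
  x = 2: RHS = 0, y in [0]  -> 1 point(s)
  x = 4: RHS = 1, y in [1, 12]  -> 2 point(s)
  x = 7: RHS = 9, y in [3, 10]  -> 2 point(s)
  x = 8: RHS = 1, y in [1, 12]  -> 2 point(s)
  x = 11: RHS = 3, y in [4, 9]  -> 2 point(s)
Affine points: 11. Add the point at infinity: total = 12.

#E(F_13) = 12


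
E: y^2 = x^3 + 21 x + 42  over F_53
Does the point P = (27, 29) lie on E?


Check whether y^2 = x^3 + 21 x + 42 (mod 53) for (x, y) = (27, 29).
LHS: y^2 = 29^2 mod 53 = 46
RHS: x^3 + 21 x + 42 = 27^3 + 21*27 + 42 mod 53 = 46
LHS = RHS

Yes, on the curve


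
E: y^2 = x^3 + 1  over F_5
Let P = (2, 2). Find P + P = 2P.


Doubling: s = (3 x1^2 + a) / (2 y1)
s = (3*2^2 + 0) / (2*2) mod 5 = 3
x3 = s^2 - 2 x1 mod 5 = 3^2 - 2*2 = 0
y3 = s (x1 - x3) - y1 mod 5 = 3 * (2 - 0) - 2 = 4

2P = (0, 4)


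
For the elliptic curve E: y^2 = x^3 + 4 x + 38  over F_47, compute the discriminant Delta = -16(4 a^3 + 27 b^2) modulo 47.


4 a^3 + 27 b^2 = 4*4^3 + 27*38^2 = 256 + 38988 = 39244
Delta = -16 * (39244) = -627904
Delta mod 47 = 16

Delta = 16 (mod 47)


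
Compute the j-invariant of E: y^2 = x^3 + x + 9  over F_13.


Delta = -16(4 a^3 + 27 b^2) mod 13 = 5
-1728 * (4 a)^3 = -1728 * (4*1)^3 mod 13 = 12
j = 12 * 5^(-1) mod 13 = 5

j = 5 (mod 13)


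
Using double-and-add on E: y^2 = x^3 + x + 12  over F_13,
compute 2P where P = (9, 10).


k = 2 = 10_2 (binary, LSB first: 01)
Double-and-add from P = (9, 10):
  bit 0 = 0: acc unchanged = O
  bit 1 = 1: acc = O + (5, 5) = (5, 5)

2P = (5, 5)


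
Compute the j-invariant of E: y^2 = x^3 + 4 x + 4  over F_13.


Delta = -16(4 a^3 + 27 b^2) mod 13 = 3
-1728 * (4 a)^3 = -1728 * (4*4)^3 mod 13 = 1
j = 1 * 3^(-1) mod 13 = 9

j = 9 (mod 13)


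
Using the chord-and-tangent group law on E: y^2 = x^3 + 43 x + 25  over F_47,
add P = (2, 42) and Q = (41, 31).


P != Q, so use the chord formula.
s = (y2 - y1) / (x2 - x1) = (36) / (39) mod 47 = 19
x3 = s^2 - x1 - x2 mod 47 = 19^2 - 2 - 41 = 36
y3 = s (x1 - x3) - y1 mod 47 = 19 * (2 - 36) - 42 = 17

P + Q = (36, 17)


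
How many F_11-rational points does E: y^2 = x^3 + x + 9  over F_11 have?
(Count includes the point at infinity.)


For each x in F_11, count y with y^2 = x^3 + 1 x + 9 mod 11:
  x = 0: RHS = 9, y in [3, 8]  -> 2 point(s)
  x = 1: RHS = 0, y in [0]  -> 1 point(s)
  x = 4: RHS = 0, y in [0]  -> 1 point(s)
  x = 6: RHS = 0, y in [0]  -> 1 point(s)
  x = 8: RHS = 1, y in [1, 10]  -> 2 point(s)
Affine points: 7. Add the point at infinity: total = 8.

#E(F_11) = 8


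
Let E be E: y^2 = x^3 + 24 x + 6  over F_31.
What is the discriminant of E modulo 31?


4 a^3 + 27 b^2 = 4*24^3 + 27*6^2 = 55296 + 972 = 56268
Delta = -16 * (56268) = -900288
Delta mod 31 = 14

Delta = 14 (mod 31)


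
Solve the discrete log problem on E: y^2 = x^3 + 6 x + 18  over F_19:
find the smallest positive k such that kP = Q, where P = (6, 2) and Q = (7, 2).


Enumerate multiples of P until we hit Q = (7, 2):
  1P = (6, 2)
  2P = (7, 17)
  3P = (3, 5)
  4P = (11, 3)
  5P = (18, 7)
  6P = (18, 12)
  7P = (11, 16)
  8P = (3, 14)
  9P = (7, 2)
Match found at i = 9.

k = 9


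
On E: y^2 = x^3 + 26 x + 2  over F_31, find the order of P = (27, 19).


Compute successive multiples of P until we hit O:
  1P = (27, 19)
  2P = (16, 22)
  3P = (16, 9)
  4P = (27, 12)
  5P = O

ord(P) = 5


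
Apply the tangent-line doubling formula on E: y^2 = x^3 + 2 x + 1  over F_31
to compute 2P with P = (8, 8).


Doubling: s = (3 x1^2 + a) / (2 y1)
s = (3*8^2 + 2) / (2*8) mod 31 = 16
x3 = s^2 - 2 x1 mod 31 = 16^2 - 2*8 = 23
y3 = s (x1 - x3) - y1 mod 31 = 16 * (8 - 23) - 8 = 0

2P = (23, 0)


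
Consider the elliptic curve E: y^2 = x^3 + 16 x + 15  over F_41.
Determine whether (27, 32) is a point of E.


Check whether y^2 = x^3 + 16 x + 15 (mod 41) for (x, y) = (27, 32).
LHS: y^2 = 32^2 mod 41 = 40
RHS: x^3 + 16 x + 15 = 27^3 + 16*27 + 15 mod 41 = 40
LHS = RHS

Yes, on the curve


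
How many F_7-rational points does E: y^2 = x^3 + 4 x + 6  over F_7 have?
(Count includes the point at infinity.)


For each x in F_7, count y with y^2 = x^3 + 4 x + 6 mod 7:
  x = 1: RHS = 4, y in [2, 5]  -> 2 point(s)
  x = 2: RHS = 1, y in [1, 6]  -> 2 point(s)
  x = 4: RHS = 2, y in [3, 4]  -> 2 point(s)
  x = 5: RHS = 4, y in [2, 5]  -> 2 point(s)
  x = 6: RHS = 1, y in [1, 6]  -> 2 point(s)
Affine points: 10. Add the point at infinity: total = 11.

#E(F_7) = 11


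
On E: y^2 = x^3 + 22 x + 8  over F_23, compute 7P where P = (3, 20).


k = 7 = 111_2 (binary, LSB first: 111)
Double-and-add from P = (3, 20):
  bit 0 = 1: acc = O + (3, 20) = (3, 20)
  bit 1 = 1: acc = (3, 20) + (0, 13) = (5, 6)
  bit 2 = 1: acc = (5, 6) + (18, 16) = (1, 13)

7P = (1, 13)


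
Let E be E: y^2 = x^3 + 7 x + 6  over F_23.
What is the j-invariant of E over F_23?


Delta = -16(4 a^3 + 27 b^2) mod 23 = 9
-1728 * (4 a)^3 = -1728 * (4*7)^3 mod 23 = 16
j = 16 * 9^(-1) mod 23 = 12

j = 12 (mod 23)


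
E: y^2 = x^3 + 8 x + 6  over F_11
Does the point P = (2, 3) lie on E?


Check whether y^2 = x^3 + 8 x + 6 (mod 11) for (x, y) = (2, 3).
LHS: y^2 = 3^2 mod 11 = 9
RHS: x^3 + 8 x + 6 = 2^3 + 8*2 + 6 mod 11 = 8
LHS != RHS

No, not on the curve


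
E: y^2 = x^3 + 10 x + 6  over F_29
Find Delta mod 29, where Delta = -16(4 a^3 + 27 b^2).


4 a^3 + 27 b^2 = 4*10^3 + 27*6^2 = 4000 + 972 = 4972
Delta = -16 * (4972) = -79552
Delta mod 29 = 24

Delta = 24 (mod 29)


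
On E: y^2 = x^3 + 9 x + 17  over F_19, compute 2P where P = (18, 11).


Doubling: s = (3 x1^2 + a) / (2 y1)
s = (3*18^2 + 9) / (2*11) mod 19 = 4
x3 = s^2 - 2 x1 mod 19 = 4^2 - 2*18 = 18
y3 = s (x1 - x3) - y1 mod 19 = 4 * (18 - 18) - 11 = 8

2P = (18, 8)


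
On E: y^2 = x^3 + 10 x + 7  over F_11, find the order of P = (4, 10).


Compute successive multiples of P until we hit O:
  1P = (4, 10)
  2P = (8, 7)
  3P = (3, 3)
  4P = (9, 10)
  5P = (9, 1)
  6P = (3, 8)
  7P = (8, 4)
  8P = (4, 1)
  ... (continuing to 9P)
  9P = O

ord(P) = 9


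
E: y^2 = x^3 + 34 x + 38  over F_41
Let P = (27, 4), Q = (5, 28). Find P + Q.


P != Q, so use the chord formula.
s = (y2 - y1) / (x2 - x1) = (24) / (19) mod 41 = 25
x3 = s^2 - x1 - x2 mod 41 = 25^2 - 27 - 5 = 19
y3 = s (x1 - x3) - y1 mod 41 = 25 * (27 - 19) - 4 = 32

P + Q = (19, 32)


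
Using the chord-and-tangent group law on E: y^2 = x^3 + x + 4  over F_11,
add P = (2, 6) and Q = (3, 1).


P != Q, so use the chord formula.
s = (y2 - y1) / (x2 - x1) = (6) / (1) mod 11 = 6
x3 = s^2 - x1 - x2 mod 11 = 6^2 - 2 - 3 = 9
y3 = s (x1 - x3) - y1 mod 11 = 6 * (2 - 9) - 6 = 7

P + Q = (9, 7)


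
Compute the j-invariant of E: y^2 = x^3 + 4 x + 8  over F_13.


Delta = -16(4 a^3 + 27 b^2) mod 13 = 2
-1728 * (4 a)^3 = -1728 * (4*4)^3 mod 13 = 1
j = 1 * 2^(-1) mod 13 = 7

j = 7 (mod 13)


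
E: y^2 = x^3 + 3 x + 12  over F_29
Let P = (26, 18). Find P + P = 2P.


Doubling: s = (3 x1^2 + a) / (2 y1)
s = (3*26^2 + 3) / (2*18) mod 29 = 25
x3 = s^2 - 2 x1 mod 29 = 25^2 - 2*26 = 22
y3 = s (x1 - x3) - y1 mod 29 = 25 * (26 - 22) - 18 = 24

2P = (22, 24)


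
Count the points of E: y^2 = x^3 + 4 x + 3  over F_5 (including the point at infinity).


For each x in F_5, count y with y^2 = x^3 + 4 x + 3 mod 5:
  x = 2: RHS = 4, y in [2, 3]  -> 2 point(s)
Affine points: 2. Add the point at infinity: total = 3.

#E(F_5) = 3


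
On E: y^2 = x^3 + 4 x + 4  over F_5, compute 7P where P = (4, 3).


k = 7 = 111_2 (binary, LSB first: 111)
Double-and-add from P = (4, 3):
  bit 0 = 1: acc = O + (4, 3) = (4, 3)
  bit 1 = 1: acc = (4, 3) + (1, 3) = (0, 2)
  bit 2 = 1: acc = (0, 2) + (2, 0) = (4, 2)

7P = (4, 2)


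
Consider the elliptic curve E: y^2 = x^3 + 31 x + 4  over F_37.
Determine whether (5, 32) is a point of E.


Check whether y^2 = x^3 + 31 x + 4 (mod 37) for (x, y) = (5, 32).
LHS: y^2 = 32^2 mod 37 = 25
RHS: x^3 + 31 x + 4 = 5^3 + 31*5 + 4 mod 37 = 25
LHS = RHS

Yes, on the curve


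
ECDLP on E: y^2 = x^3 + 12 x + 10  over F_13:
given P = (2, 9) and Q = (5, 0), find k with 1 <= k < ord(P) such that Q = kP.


Enumerate multiples of P until we hit Q = (5, 0):
  1P = (2, 9)
  2P = (5, 0)
Match found at i = 2.

k = 2


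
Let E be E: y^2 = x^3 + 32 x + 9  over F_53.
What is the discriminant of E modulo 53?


4 a^3 + 27 b^2 = 4*32^3 + 27*9^2 = 131072 + 2187 = 133259
Delta = -16 * (133259) = -2132144
Delta mod 53 = 46

Delta = 46 (mod 53)


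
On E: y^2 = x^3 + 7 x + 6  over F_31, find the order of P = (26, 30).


Compute successive multiples of P until we hit O:
  1P = (26, 30)
  2P = (17, 4)
  3P = (4, 6)
  4P = (15, 13)
  5P = (28, 12)
  6P = (27, 10)
  7P = (6, 4)
  8P = (1, 18)
  ... (continuing to 28P)
  28P = O

ord(P) = 28


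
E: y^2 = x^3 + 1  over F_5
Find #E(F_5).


For each x in F_5, count y with y^2 = x^3 + 0 x + 1 mod 5:
  x = 0: RHS = 1, y in [1, 4]  -> 2 point(s)
  x = 2: RHS = 4, y in [2, 3]  -> 2 point(s)
  x = 4: RHS = 0, y in [0]  -> 1 point(s)
Affine points: 5. Add the point at infinity: total = 6.

#E(F_5) = 6


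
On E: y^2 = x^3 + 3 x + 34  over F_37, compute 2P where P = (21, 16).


Doubling: s = (3 x1^2 + a) / (2 y1)
s = (3*21^2 + 3) / (2*16) mod 37 = 16
x3 = s^2 - 2 x1 mod 37 = 16^2 - 2*21 = 29
y3 = s (x1 - x3) - y1 mod 37 = 16 * (21 - 29) - 16 = 4

2P = (29, 4)


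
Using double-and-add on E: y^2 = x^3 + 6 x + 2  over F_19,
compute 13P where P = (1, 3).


k = 13 = 1101_2 (binary, LSB first: 1011)
Double-and-add from P = (1, 3):
  bit 0 = 1: acc = O + (1, 3) = (1, 3)
  bit 1 = 0: acc unchanged = (1, 3)
  bit 2 = 1: acc = (1, 3) + (15, 16) = (9, 14)
  bit 3 = 1: acc = (9, 14) + (13, 4) = (8, 12)

13P = (8, 12)


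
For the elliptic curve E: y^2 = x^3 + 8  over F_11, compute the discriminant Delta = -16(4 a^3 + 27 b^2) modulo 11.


4 a^3 + 27 b^2 = 4*0^3 + 27*8^2 = 0 + 1728 = 1728
Delta = -16 * (1728) = -27648
Delta mod 11 = 6

Delta = 6 (mod 11)


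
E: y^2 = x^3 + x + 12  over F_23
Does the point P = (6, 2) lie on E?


Check whether y^2 = x^3 + 1 x + 12 (mod 23) for (x, y) = (6, 2).
LHS: y^2 = 2^2 mod 23 = 4
RHS: x^3 + 1 x + 12 = 6^3 + 1*6 + 12 mod 23 = 4
LHS = RHS

Yes, on the curve


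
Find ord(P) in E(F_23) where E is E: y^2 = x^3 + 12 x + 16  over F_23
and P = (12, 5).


Compute successive multiples of P until we hit O:
  1P = (12, 5)
  2P = (8, 7)
  3P = (9, 5)
  4P = (2, 18)
  5P = (10, 20)
  6P = (17, 21)
  7P = (7, 11)
  8P = (22, 7)
  ... (continuing to 28P)
  28P = O

ord(P) = 28


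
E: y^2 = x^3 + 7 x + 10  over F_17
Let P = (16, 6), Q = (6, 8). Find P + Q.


P != Q, so use the chord formula.
s = (y2 - y1) / (x2 - x1) = (2) / (7) mod 17 = 10
x3 = s^2 - x1 - x2 mod 17 = 10^2 - 16 - 6 = 10
y3 = s (x1 - x3) - y1 mod 17 = 10 * (16 - 10) - 6 = 3

P + Q = (10, 3)


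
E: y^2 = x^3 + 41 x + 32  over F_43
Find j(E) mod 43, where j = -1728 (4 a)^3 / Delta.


Delta = -16(4 a^3 + 27 b^2) mod 43 = 12
-1728 * (4 a)^3 = -1728 * (4*41)^3 mod 43 = 11
j = 11 * 12^(-1) mod 43 = 26

j = 26 (mod 43)


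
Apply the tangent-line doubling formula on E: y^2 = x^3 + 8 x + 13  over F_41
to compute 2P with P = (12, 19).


Doubling: s = (3 x1^2 + a) / (2 y1)
s = (3*12^2 + 8) / (2*19) mod 41 = 31
x3 = s^2 - 2 x1 mod 41 = 31^2 - 2*12 = 35
y3 = s (x1 - x3) - y1 mod 41 = 31 * (12 - 35) - 19 = 6

2P = (35, 6)


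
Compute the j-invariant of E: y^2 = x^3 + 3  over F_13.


Delta = -16(4 a^3 + 27 b^2) mod 13 = 12
-1728 * (4 a)^3 = -1728 * (4*0)^3 mod 13 = 0
j = 0 * 12^(-1) mod 13 = 0

j = 0 (mod 13)


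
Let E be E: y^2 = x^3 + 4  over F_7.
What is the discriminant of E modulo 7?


4 a^3 + 27 b^2 = 4*0^3 + 27*4^2 = 0 + 432 = 432
Delta = -16 * (432) = -6912
Delta mod 7 = 4

Delta = 4 (mod 7)


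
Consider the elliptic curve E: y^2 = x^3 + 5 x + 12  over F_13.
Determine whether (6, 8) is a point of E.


Check whether y^2 = x^3 + 5 x + 12 (mod 13) for (x, y) = (6, 8).
LHS: y^2 = 8^2 mod 13 = 12
RHS: x^3 + 5 x + 12 = 6^3 + 5*6 + 12 mod 13 = 11
LHS != RHS

No, not on the curve


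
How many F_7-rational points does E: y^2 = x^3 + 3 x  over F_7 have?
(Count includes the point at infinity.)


For each x in F_7, count y with y^2 = x^3 + 3 x + 0 mod 7:
  x = 0: RHS = 0, y in [0]  -> 1 point(s)
  x = 1: RHS = 4, y in [2, 5]  -> 2 point(s)
  x = 2: RHS = 0, y in [0]  -> 1 point(s)
  x = 3: RHS = 1, y in [1, 6]  -> 2 point(s)
  x = 5: RHS = 0, y in [0]  -> 1 point(s)
Affine points: 7. Add the point at infinity: total = 8.

#E(F_7) = 8


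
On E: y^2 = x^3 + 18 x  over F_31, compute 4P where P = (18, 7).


k = 4 = 100_2 (binary, LSB first: 001)
Double-and-add from P = (18, 7):
  bit 0 = 0: acc unchanged = O
  bit 1 = 0: acc unchanged = O
  bit 2 = 1: acc = O + (7, 29) = (7, 29)

4P = (7, 29)


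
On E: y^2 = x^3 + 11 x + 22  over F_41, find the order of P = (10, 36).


Compute successive multiples of P until we hit O:
  1P = (10, 36)
  2P = (12, 18)
  3P = (18, 36)
  4P = (13, 5)
  5P = (20, 40)
  6P = (21, 17)
  7P = (14, 38)
  8P = (7, 27)
  ... (continuing to 34P)
  34P = O

ord(P) = 34


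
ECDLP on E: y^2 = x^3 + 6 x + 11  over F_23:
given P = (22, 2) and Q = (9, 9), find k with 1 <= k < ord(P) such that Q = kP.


Enumerate multiples of P until we hit Q = (9, 9):
  1P = (22, 2)
  2P = (20, 14)
  3P = (17, 14)
  4P = (10, 6)
  5P = (9, 9)
Match found at i = 5.

k = 5


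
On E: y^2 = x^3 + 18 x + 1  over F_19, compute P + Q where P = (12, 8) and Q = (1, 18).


P != Q, so use the chord formula.
s = (y2 - y1) / (x2 - x1) = (10) / (8) mod 19 = 6
x3 = s^2 - x1 - x2 mod 19 = 6^2 - 12 - 1 = 4
y3 = s (x1 - x3) - y1 mod 19 = 6 * (12 - 4) - 8 = 2

P + Q = (4, 2)


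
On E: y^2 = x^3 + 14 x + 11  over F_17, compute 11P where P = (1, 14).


k = 11 = 1011_2 (binary, LSB first: 1101)
Double-and-add from P = (1, 14):
  bit 0 = 1: acc = O + (1, 14) = (1, 14)
  bit 1 = 1: acc = (1, 14) + (15, 3) = (5, 11)
  bit 2 = 0: acc unchanged = (5, 11)
  bit 3 = 1: acc = (5, 11) + (9, 4) = (5, 6)

11P = (5, 6)


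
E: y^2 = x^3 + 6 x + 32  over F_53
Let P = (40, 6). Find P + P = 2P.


Doubling: s = (3 x1^2 + a) / (2 y1)
s = (3*40^2 + 6) / (2*6) mod 53 = 3
x3 = s^2 - 2 x1 mod 53 = 3^2 - 2*40 = 35
y3 = s (x1 - x3) - y1 mod 53 = 3 * (40 - 35) - 6 = 9

2P = (35, 9)


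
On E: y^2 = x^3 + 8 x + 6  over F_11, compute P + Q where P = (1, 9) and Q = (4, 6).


P != Q, so use the chord formula.
s = (y2 - y1) / (x2 - x1) = (8) / (3) mod 11 = 10
x3 = s^2 - x1 - x2 mod 11 = 10^2 - 1 - 4 = 7
y3 = s (x1 - x3) - y1 mod 11 = 10 * (1 - 7) - 9 = 8

P + Q = (7, 8)


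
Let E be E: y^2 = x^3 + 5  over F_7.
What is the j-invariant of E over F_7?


Delta = -16(4 a^3 + 27 b^2) mod 7 = 1
-1728 * (4 a)^3 = -1728 * (4*0)^3 mod 7 = 0
j = 0 * 1^(-1) mod 7 = 0

j = 0 (mod 7)


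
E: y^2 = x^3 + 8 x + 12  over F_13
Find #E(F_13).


For each x in F_13, count y with y^2 = x^3 + 8 x + 12 mod 13:
  x = 0: RHS = 12, y in [5, 8]  -> 2 point(s)
  x = 2: RHS = 10, y in [6, 7]  -> 2 point(s)
  x = 4: RHS = 4, y in [2, 11]  -> 2 point(s)
  x = 6: RHS = 3, y in [4, 9]  -> 2 point(s)
  x = 8: RHS = 3, y in [4, 9]  -> 2 point(s)
  x = 10: RHS = 0, y in [0]  -> 1 point(s)
  x = 11: RHS = 1, y in [1, 12]  -> 2 point(s)
  x = 12: RHS = 3, y in [4, 9]  -> 2 point(s)
Affine points: 15. Add the point at infinity: total = 16.

#E(F_13) = 16


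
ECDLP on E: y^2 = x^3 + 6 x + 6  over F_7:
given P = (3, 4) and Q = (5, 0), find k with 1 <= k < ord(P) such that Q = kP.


Enumerate multiples of P until we hit Q = (5, 0):
  1P = (3, 4)
  2P = (5, 0)
Match found at i = 2.

k = 2


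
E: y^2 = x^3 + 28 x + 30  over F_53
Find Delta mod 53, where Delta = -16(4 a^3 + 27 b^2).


4 a^3 + 27 b^2 = 4*28^3 + 27*30^2 = 87808 + 24300 = 112108
Delta = -16 * (112108) = -1793728
Delta mod 53 = 4

Delta = 4 (mod 53)


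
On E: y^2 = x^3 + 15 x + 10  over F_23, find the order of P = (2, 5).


Compute successive multiples of P until we hit O:
  1P = (2, 5)
  2P = (21, 15)
  3P = (12, 20)
  4P = (17, 7)
  5P = (17, 16)
  6P = (12, 3)
  7P = (21, 8)
  8P = (2, 18)
  ... (continuing to 9P)
  9P = O

ord(P) = 9


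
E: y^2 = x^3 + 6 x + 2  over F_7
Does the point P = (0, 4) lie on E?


Check whether y^2 = x^3 + 6 x + 2 (mod 7) for (x, y) = (0, 4).
LHS: y^2 = 4^2 mod 7 = 2
RHS: x^3 + 6 x + 2 = 0^3 + 6*0 + 2 mod 7 = 2
LHS = RHS

Yes, on the curve


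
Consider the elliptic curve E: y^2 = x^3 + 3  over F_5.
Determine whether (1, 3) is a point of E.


Check whether y^2 = x^3 + 0 x + 3 (mod 5) for (x, y) = (1, 3).
LHS: y^2 = 3^2 mod 5 = 4
RHS: x^3 + 0 x + 3 = 1^3 + 0*1 + 3 mod 5 = 4
LHS = RHS

Yes, on the curve


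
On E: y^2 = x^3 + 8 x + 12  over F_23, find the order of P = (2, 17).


Compute successive multiples of P until we hit O:
  1P = (2, 17)
  2P = (9, 10)
  3P = (13, 17)
  4P = (8, 6)
  5P = (17, 22)
  6P = (22, 7)
  7P = (5, 19)
  8P = (19, 10)
  ... (continuing to 28P)
  28P = O

ord(P) = 28


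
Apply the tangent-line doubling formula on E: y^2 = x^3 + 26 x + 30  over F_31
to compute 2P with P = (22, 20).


Doubling: s = (3 x1^2 + a) / (2 y1)
s = (3*22^2 + 26) / (2*20) mod 31 = 23
x3 = s^2 - 2 x1 mod 31 = 23^2 - 2*22 = 20
y3 = s (x1 - x3) - y1 mod 31 = 23 * (22 - 20) - 20 = 26

2P = (20, 26)


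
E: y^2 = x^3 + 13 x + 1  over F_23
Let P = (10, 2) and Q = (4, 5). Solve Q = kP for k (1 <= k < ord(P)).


Enumerate multiples of P until we hit Q = (4, 5):
  1P = (10, 2)
  2P = (21, 17)
  3P = (18, 8)
  4P = (20, 2)
  5P = (16, 21)
  6P = (0, 22)
  7P = (17, 12)
  8P = (14, 12)
  9P = (11, 7)
  10P = (4, 5)
Match found at i = 10.

k = 10


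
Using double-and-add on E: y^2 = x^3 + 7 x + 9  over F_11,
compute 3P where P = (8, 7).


k = 3 = 11_2 (binary, LSB first: 11)
Double-and-add from P = (8, 7):
  bit 0 = 1: acc = O + (8, 7) = (8, 7)
  bit 1 = 1: acc = (8, 7) + (0, 3) = (6, 5)

3P = (6, 5)


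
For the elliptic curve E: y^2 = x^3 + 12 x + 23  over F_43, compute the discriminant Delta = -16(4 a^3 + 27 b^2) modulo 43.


4 a^3 + 27 b^2 = 4*12^3 + 27*23^2 = 6912 + 14283 = 21195
Delta = -16 * (21195) = -339120
Delta mod 43 = 21

Delta = 21 (mod 43)


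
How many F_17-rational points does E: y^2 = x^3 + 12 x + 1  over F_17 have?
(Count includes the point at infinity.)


For each x in F_17, count y with y^2 = x^3 + 12 x + 1 mod 17:
  x = 0: RHS = 1, y in [1, 16]  -> 2 point(s)
  x = 2: RHS = 16, y in [4, 13]  -> 2 point(s)
  x = 3: RHS = 13, y in [8, 9]  -> 2 point(s)
  x = 5: RHS = 16, y in [4, 13]  -> 2 point(s)
  x = 6: RHS = 0, y in [0]  -> 1 point(s)
  x = 10: RHS = 16, y in [4, 13]  -> 2 point(s)
  x = 11: RHS = 2, y in [6, 11]  -> 2 point(s)
  x = 13: RHS = 8, y in [5, 12]  -> 2 point(s)
Affine points: 15. Add the point at infinity: total = 16.

#E(F_17) = 16


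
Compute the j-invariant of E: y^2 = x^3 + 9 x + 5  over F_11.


Delta = -16(4 a^3 + 27 b^2) mod 11 = 8
-1728 * (4 a)^3 = -1728 * (4*9)^3 mod 11 = 6
j = 6 * 8^(-1) mod 11 = 9

j = 9 (mod 11)


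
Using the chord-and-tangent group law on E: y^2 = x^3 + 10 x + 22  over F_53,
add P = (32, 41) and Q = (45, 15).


P != Q, so use the chord formula.
s = (y2 - y1) / (x2 - x1) = (27) / (13) mod 53 = 51
x3 = s^2 - x1 - x2 mod 53 = 51^2 - 32 - 45 = 33
y3 = s (x1 - x3) - y1 mod 53 = 51 * (32 - 33) - 41 = 14

P + Q = (33, 14)


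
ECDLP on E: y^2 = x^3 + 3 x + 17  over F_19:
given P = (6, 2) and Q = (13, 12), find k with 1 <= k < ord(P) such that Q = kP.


Enumerate multiples of P until we hit Q = (13, 12):
  1P = (6, 2)
  2P = (4, 6)
  3P = (13, 12)
Match found at i = 3.

k = 3


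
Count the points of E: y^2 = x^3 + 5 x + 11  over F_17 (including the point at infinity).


For each x in F_17, count y with y^2 = x^3 + 5 x + 11 mod 17:
  x = 1: RHS = 0, y in [0]  -> 1 point(s)
  x = 3: RHS = 2, y in [6, 11]  -> 2 point(s)
  x = 5: RHS = 8, y in [5, 12]  -> 2 point(s)
  x = 6: RHS = 2, y in [6, 11]  -> 2 point(s)
  x = 7: RHS = 15, y in [7, 10]  -> 2 point(s)
  x = 8: RHS = 2, y in [6, 11]  -> 2 point(s)
Affine points: 11. Add the point at infinity: total = 12.

#E(F_17) = 12


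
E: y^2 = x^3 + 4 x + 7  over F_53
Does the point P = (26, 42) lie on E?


Check whether y^2 = x^3 + 4 x + 7 (mod 53) for (x, y) = (26, 42).
LHS: y^2 = 42^2 mod 53 = 15
RHS: x^3 + 4 x + 7 = 26^3 + 4*26 + 7 mod 53 = 38
LHS != RHS

No, not on the curve


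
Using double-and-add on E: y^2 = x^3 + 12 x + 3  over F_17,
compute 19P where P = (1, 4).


k = 19 = 10011_2 (binary, LSB first: 11001)
Double-and-add from P = (1, 4):
  bit 0 = 1: acc = O + (1, 4) = (1, 4)
  bit 1 = 1: acc = (1, 4) + (14, 12) = (6, 6)
  bit 2 = 0: acc unchanged = (6, 6)
  bit 3 = 0: acc unchanged = (6, 6)
  bit 4 = 1: acc = (6, 6) + (5, 1) = (14, 5)

19P = (14, 5)


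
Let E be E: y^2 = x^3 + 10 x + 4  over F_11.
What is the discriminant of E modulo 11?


4 a^3 + 27 b^2 = 4*10^3 + 27*4^2 = 4000 + 432 = 4432
Delta = -16 * (4432) = -70912
Delta mod 11 = 5

Delta = 5 (mod 11)


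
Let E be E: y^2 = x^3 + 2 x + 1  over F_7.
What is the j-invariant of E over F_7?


Delta = -16(4 a^3 + 27 b^2) mod 7 = 1
-1728 * (4 a)^3 = -1728 * (4*2)^3 mod 7 = 1
j = 1 * 1^(-1) mod 7 = 1

j = 1 (mod 7)


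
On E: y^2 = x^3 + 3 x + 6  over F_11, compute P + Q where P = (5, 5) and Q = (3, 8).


P != Q, so use the chord formula.
s = (y2 - y1) / (x2 - x1) = (3) / (9) mod 11 = 4
x3 = s^2 - x1 - x2 mod 11 = 4^2 - 5 - 3 = 8
y3 = s (x1 - x3) - y1 mod 11 = 4 * (5 - 8) - 5 = 5

P + Q = (8, 5)


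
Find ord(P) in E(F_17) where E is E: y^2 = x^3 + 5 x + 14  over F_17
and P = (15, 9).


Compute successive multiples of P until we hit O:
  1P = (15, 9)
  2P = (4, 8)
  3P = (7, 1)
  4P = (13, 10)
  5P = (2, 10)
  6P = (16, 12)
  7P = (12, 0)
  8P = (16, 5)
  ... (continuing to 14P)
  14P = O

ord(P) = 14


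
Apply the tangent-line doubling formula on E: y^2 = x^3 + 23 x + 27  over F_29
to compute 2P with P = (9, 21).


Doubling: s = (3 x1^2 + a) / (2 y1)
s = (3*9^2 + 23) / (2*21) mod 29 = 16
x3 = s^2 - 2 x1 mod 29 = 16^2 - 2*9 = 6
y3 = s (x1 - x3) - y1 mod 29 = 16 * (9 - 6) - 21 = 27

2P = (6, 27)


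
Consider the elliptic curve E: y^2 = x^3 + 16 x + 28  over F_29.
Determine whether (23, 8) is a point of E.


Check whether y^2 = x^3 + 16 x + 28 (mod 29) for (x, y) = (23, 8).
LHS: y^2 = 8^2 mod 29 = 6
RHS: x^3 + 16 x + 28 = 23^3 + 16*23 + 28 mod 29 = 6
LHS = RHS

Yes, on the curve


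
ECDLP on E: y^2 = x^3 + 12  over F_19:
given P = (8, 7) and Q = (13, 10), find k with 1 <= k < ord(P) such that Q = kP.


Enumerate multiples of P until we hit Q = (13, 10):
  1P = (8, 7)
  2P = (10, 9)
  3P = (2, 18)
  4P = (15, 9)
  5P = (5, 2)
  6P = (13, 10)
Match found at i = 6.

k = 6


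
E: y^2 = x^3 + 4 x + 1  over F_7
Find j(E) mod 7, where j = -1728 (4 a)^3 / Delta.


Delta = -16(4 a^3 + 27 b^2) mod 7 = 1
-1728 * (4 a)^3 = -1728 * (4*4)^3 mod 7 = 1
j = 1 * 1^(-1) mod 7 = 1

j = 1 (mod 7)


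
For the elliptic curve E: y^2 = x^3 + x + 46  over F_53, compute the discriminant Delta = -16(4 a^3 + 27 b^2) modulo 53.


4 a^3 + 27 b^2 = 4*1^3 + 27*46^2 = 4 + 57132 = 57136
Delta = -16 * (57136) = -914176
Delta mod 53 = 21

Delta = 21 (mod 53)


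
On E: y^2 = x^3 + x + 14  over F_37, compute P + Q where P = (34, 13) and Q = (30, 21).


P != Q, so use the chord formula.
s = (y2 - y1) / (x2 - x1) = (8) / (33) mod 37 = 35
x3 = s^2 - x1 - x2 mod 37 = 35^2 - 34 - 30 = 14
y3 = s (x1 - x3) - y1 mod 37 = 35 * (34 - 14) - 13 = 21

P + Q = (14, 21)


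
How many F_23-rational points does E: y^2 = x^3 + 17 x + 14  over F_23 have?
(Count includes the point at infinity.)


For each x in F_23, count y with y^2 = x^3 + 17 x + 14 mod 23:
  x = 1: RHS = 9, y in [3, 20]  -> 2 point(s)
  x = 3: RHS = 0, y in [0]  -> 1 point(s)
  x = 4: RHS = 8, y in [10, 13]  -> 2 point(s)
  x = 7: RHS = 16, y in [4, 19]  -> 2 point(s)
  x = 8: RHS = 18, y in [8, 15]  -> 2 point(s)
  x = 14: RHS = 6, y in [11, 12]  -> 2 point(s)
  x = 16: RHS = 12, y in [9, 14]  -> 2 point(s)
  x = 17: RHS = 18, y in [8, 15]  -> 2 point(s)
  x = 21: RHS = 18, y in [8, 15]  -> 2 point(s)
Affine points: 17. Add the point at infinity: total = 18.

#E(F_23) = 18


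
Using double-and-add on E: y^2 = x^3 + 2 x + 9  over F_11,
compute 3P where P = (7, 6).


k = 3 = 11_2 (binary, LSB first: 11)
Double-and-add from P = (7, 6):
  bit 0 = 1: acc = O + (7, 6) = (7, 6)
  bit 1 = 1: acc = (7, 6) + (0, 3) = (8, 3)

3P = (8, 3)


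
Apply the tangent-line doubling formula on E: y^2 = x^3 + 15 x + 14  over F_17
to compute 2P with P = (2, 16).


Doubling: s = (3 x1^2 + a) / (2 y1)
s = (3*2^2 + 15) / (2*16) mod 17 = 12
x3 = s^2 - 2 x1 mod 17 = 12^2 - 2*2 = 4
y3 = s (x1 - x3) - y1 mod 17 = 12 * (2 - 4) - 16 = 11

2P = (4, 11)


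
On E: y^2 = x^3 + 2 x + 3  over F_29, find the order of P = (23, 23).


Compute successive multiples of P until we hit O:
  1P = (23, 23)
  2P = (5, 15)
  3P = (8, 3)
  4P = (3, 23)
  5P = (3, 6)
  6P = (8, 26)
  7P = (5, 14)
  8P = (23, 6)
  ... (continuing to 9P)
  9P = O

ord(P) = 9


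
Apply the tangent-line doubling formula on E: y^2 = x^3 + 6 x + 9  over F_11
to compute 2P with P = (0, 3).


Doubling: s = (3 x1^2 + a) / (2 y1)
s = (3*0^2 + 6) / (2*3) mod 11 = 1
x3 = s^2 - 2 x1 mod 11 = 1^2 - 2*0 = 1
y3 = s (x1 - x3) - y1 mod 11 = 1 * (0 - 1) - 3 = 7

2P = (1, 7)


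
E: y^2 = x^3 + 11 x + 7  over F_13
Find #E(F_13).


For each x in F_13, count y with y^2 = x^3 + 11 x + 7 mod 13:
  x = 6: RHS = 3, y in [4, 9]  -> 2 point(s)
  x = 8: RHS = 9, y in [3, 10]  -> 2 point(s)
  x = 9: RHS = 3, y in [4, 9]  -> 2 point(s)
  x = 10: RHS = 12, y in [5, 8]  -> 2 point(s)
  x = 11: RHS = 3, y in [4, 9]  -> 2 point(s)
Affine points: 10. Add the point at infinity: total = 11.

#E(F_13) = 11


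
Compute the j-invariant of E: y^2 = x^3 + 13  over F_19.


Delta = -16(4 a^3 + 27 b^2) mod 19 = 9
-1728 * (4 a)^3 = -1728 * (4*0)^3 mod 19 = 0
j = 0 * 9^(-1) mod 19 = 0

j = 0 (mod 19)


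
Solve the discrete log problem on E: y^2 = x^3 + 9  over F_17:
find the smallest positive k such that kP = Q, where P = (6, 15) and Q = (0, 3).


Enumerate multiples of P until we hit Q = (0, 3):
  1P = (6, 15)
  2P = (3, 6)
  3P = (0, 3)
Match found at i = 3.

k = 3


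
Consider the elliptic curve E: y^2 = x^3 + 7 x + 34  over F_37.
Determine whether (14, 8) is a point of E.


Check whether y^2 = x^3 + 7 x + 34 (mod 37) for (x, y) = (14, 8).
LHS: y^2 = 8^2 mod 37 = 27
RHS: x^3 + 7 x + 34 = 14^3 + 7*14 + 34 mod 37 = 27
LHS = RHS

Yes, on the curve


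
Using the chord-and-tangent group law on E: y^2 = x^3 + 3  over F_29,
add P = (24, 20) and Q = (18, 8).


P != Q, so use the chord formula.
s = (y2 - y1) / (x2 - x1) = (17) / (23) mod 29 = 2
x3 = s^2 - x1 - x2 mod 29 = 2^2 - 24 - 18 = 20
y3 = s (x1 - x3) - y1 mod 29 = 2 * (24 - 20) - 20 = 17

P + Q = (20, 17)


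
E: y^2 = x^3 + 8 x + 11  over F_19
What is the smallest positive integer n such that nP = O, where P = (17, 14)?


Compute successive multiples of P until we hit O:
  1P = (17, 14)
  2P = (8, 6)
  3P = (3, 9)
  4P = (0, 7)
  5P = (0, 12)
  6P = (3, 10)
  7P = (8, 13)
  8P = (17, 5)
  ... (continuing to 9P)
  9P = O

ord(P) = 9


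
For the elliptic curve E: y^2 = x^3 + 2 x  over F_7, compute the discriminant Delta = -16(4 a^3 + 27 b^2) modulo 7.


4 a^3 + 27 b^2 = 4*2^3 + 27*0^2 = 32 + 0 = 32
Delta = -16 * (32) = -512
Delta mod 7 = 6

Delta = 6 (mod 7)


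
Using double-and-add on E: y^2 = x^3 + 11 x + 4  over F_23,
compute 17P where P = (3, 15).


k = 17 = 10001_2 (binary, LSB first: 10001)
Double-and-add from P = (3, 15):
  bit 0 = 1: acc = O + (3, 15) = (3, 15)
  bit 1 = 0: acc unchanged = (3, 15)
  bit 2 = 0: acc unchanged = (3, 15)
  bit 3 = 0: acc unchanged = (3, 15)
  bit 4 = 1: acc = (3, 15) + (14, 21) = (12, 1)

17P = (12, 1)


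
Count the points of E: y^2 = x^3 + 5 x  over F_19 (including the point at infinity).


For each x in F_19, count y with y^2 = x^3 + 5 x + 0 mod 19:
  x = 0: RHS = 0, y in [0]  -> 1 point(s)
  x = 1: RHS = 6, y in [5, 14]  -> 2 point(s)
  x = 3: RHS = 4, y in [2, 17]  -> 2 point(s)
  x = 5: RHS = 17, y in [6, 13]  -> 2 point(s)
  x = 7: RHS = 17, y in [6, 13]  -> 2 point(s)
  x = 8: RHS = 1, y in [1, 18]  -> 2 point(s)
  x = 10: RHS = 5, y in [9, 10]  -> 2 point(s)
  x = 13: RHS = 1, y in [1, 18]  -> 2 point(s)
  x = 15: RHS = 11, y in [7, 12]  -> 2 point(s)
  x = 17: RHS = 1, y in [1, 18]  -> 2 point(s)
Affine points: 19. Add the point at infinity: total = 20.

#E(F_19) = 20


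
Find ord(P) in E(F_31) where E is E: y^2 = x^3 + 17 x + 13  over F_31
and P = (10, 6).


Compute successive multiples of P until we hit O:
  1P = (10, 6)
  2P = (15, 4)
  3P = (26, 19)
  4P = (20, 13)
  5P = (8, 14)
  6P = (29, 8)
  7P = (17, 21)
  8P = (1, 0)
  ... (continuing to 16P)
  16P = O

ord(P) = 16


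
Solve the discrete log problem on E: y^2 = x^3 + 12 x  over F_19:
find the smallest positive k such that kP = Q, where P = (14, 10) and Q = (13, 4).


Enumerate multiples of P until we hit Q = (13, 4):
  1P = (14, 10)
  2P = (17, 14)
  3P = (13, 4)
Match found at i = 3.

k = 3


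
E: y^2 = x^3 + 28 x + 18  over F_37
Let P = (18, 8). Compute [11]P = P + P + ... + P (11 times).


k = 11 = 1011_2 (binary, LSB first: 1101)
Double-and-add from P = (18, 8):
  bit 0 = 1: acc = O + (18, 8) = (18, 8)
  bit 1 = 1: acc = (18, 8) + (13, 27) = (16, 14)
  bit 2 = 0: acc unchanged = (16, 14)
  bit 3 = 1: acc = (16, 14) + (12, 26) = (18, 29)

11P = (18, 29)


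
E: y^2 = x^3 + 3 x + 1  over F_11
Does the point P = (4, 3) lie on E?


Check whether y^2 = x^3 + 3 x + 1 (mod 11) for (x, y) = (4, 3).
LHS: y^2 = 3^2 mod 11 = 9
RHS: x^3 + 3 x + 1 = 4^3 + 3*4 + 1 mod 11 = 0
LHS != RHS

No, not on the curve


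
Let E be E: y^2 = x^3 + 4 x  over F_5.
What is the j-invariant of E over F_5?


Delta = -16(4 a^3 + 27 b^2) mod 5 = 4
-1728 * (4 a)^3 = -1728 * (4*4)^3 mod 5 = 2
j = 2 * 4^(-1) mod 5 = 3

j = 3 (mod 5)


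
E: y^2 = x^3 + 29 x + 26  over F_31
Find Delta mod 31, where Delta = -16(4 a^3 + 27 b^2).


4 a^3 + 27 b^2 = 4*29^3 + 27*26^2 = 97556 + 18252 = 115808
Delta = -16 * (115808) = -1852928
Delta mod 31 = 4

Delta = 4 (mod 31)


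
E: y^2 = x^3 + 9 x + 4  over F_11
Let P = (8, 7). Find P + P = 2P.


Doubling: s = (3 x1^2 + a) / (2 y1)
s = (3*8^2 + 9) / (2*7) mod 11 = 1
x3 = s^2 - 2 x1 mod 11 = 1^2 - 2*8 = 7
y3 = s (x1 - x3) - y1 mod 11 = 1 * (8 - 7) - 7 = 5

2P = (7, 5)


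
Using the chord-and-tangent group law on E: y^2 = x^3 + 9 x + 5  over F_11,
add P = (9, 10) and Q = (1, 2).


P != Q, so use the chord formula.
s = (y2 - y1) / (x2 - x1) = (3) / (3) mod 11 = 1
x3 = s^2 - x1 - x2 mod 11 = 1^2 - 9 - 1 = 2
y3 = s (x1 - x3) - y1 mod 11 = 1 * (9 - 2) - 10 = 8

P + Q = (2, 8)


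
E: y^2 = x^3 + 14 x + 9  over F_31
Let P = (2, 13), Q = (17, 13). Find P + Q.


P != Q, so use the chord formula.
s = (y2 - y1) / (x2 - x1) = (0) / (15) mod 31 = 0
x3 = s^2 - x1 - x2 mod 31 = 0^2 - 2 - 17 = 12
y3 = s (x1 - x3) - y1 mod 31 = 0 * (2 - 12) - 13 = 18

P + Q = (12, 18)


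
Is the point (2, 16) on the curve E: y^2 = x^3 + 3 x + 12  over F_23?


Check whether y^2 = x^3 + 3 x + 12 (mod 23) for (x, y) = (2, 16).
LHS: y^2 = 16^2 mod 23 = 3
RHS: x^3 + 3 x + 12 = 2^3 + 3*2 + 12 mod 23 = 3
LHS = RHS

Yes, on the curve


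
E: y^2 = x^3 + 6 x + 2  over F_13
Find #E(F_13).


For each x in F_13, count y with y^2 = x^3 + 6 x + 2 mod 13:
  x = 1: RHS = 9, y in [3, 10]  -> 2 point(s)
  x = 2: RHS = 9, y in [3, 10]  -> 2 point(s)
  x = 4: RHS = 12, y in [5, 8]  -> 2 point(s)
  x = 5: RHS = 1, y in [1, 12]  -> 2 point(s)
  x = 7: RHS = 10, y in [6, 7]  -> 2 point(s)
  x = 8: RHS = 3, y in [4, 9]  -> 2 point(s)
  x = 10: RHS = 9, y in [3, 10]  -> 2 point(s)
Affine points: 14. Add the point at infinity: total = 15.

#E(F_13) = 15


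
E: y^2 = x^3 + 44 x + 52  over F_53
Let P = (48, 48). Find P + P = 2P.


Doubling: s = (3 x1^2 + a) / (2 y1)
s = (3*48^2 + 44) / (2*48) mod 53 = 4
x3 = s^2 - 2 x1 mod 53 = 4^2 - 2*48 = 26
y3 = s (x1 - x3) - y1 mod 53 = 4 * (48 - 26) - 48 = 40

2P = (26, 40)


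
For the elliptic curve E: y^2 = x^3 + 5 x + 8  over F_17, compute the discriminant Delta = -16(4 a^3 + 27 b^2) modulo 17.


4 a^3 + 27 b^2 = 4*5^3 + 27*8^2 = 500 + 1728 = 2228
Delta = -16 * (2228) = -35648
Delta mod 17 = 1

Delta = 1 (mod 17)


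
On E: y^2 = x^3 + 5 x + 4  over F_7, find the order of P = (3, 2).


Compute successive multiples of P until we hit O:
  1P = (3, 2)
  2P = (2, 6)
  3P = (4, 2)
  4P = (0, 5)
  5P = (5, 0)
  6P = (0, 2)
  7P = (4, 5)
  8P = (2, 1)
  ... (continuing to 10P)
  10P = O

ord(P) = 10


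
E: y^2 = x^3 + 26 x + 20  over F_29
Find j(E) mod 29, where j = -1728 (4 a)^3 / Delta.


Delta = -16(4 a^3 + 27 b^2) mod 29 = 28
-1728 * (4 a)^3 = -1728 * (4*26)^3 mod 29 = 28
j = 28 * 28^(-1) mod 29 = 1

j = 1 (mod 29)


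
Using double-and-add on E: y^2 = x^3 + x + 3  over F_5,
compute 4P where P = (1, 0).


k = 4 = 100_2 (binary, LSB first: 001)
Double-and-add from P = (1, 0):
  bit 0 = 0: acc unchanged = O
  bit 1 = 0: acc unchanged = O
  bit 2 = 1: acc = O + O = O

4P = O
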